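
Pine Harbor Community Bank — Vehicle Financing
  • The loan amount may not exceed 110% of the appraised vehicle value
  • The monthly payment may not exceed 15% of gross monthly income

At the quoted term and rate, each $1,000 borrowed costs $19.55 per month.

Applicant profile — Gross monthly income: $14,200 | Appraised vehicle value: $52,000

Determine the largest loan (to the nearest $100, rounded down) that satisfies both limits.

$57,200

Payment cap: 15% × $14,200 = $2,130/month.
At $19.55 per $1,000, that supports 2,130/19.55 × 1,000 ≈ $108,951 → $108,900.
LTV cap: 110% × $52,000 = $57,200 → $57,200.
Binding constraint: loan-to-value.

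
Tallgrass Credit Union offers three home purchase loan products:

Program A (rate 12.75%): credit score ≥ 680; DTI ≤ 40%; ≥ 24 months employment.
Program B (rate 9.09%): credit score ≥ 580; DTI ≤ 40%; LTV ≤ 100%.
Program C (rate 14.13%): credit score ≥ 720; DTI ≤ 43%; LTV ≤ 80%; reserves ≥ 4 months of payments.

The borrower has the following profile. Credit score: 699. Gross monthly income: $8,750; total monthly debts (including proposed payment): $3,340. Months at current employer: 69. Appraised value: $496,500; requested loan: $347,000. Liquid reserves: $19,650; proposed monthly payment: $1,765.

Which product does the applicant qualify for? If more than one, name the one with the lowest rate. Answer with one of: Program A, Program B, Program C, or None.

DTI = 3,340/8,750 = 38.2%.
LTV = 347,000/496,500 = 69.9%.
Reserves = 19,650/1,765 = 11.1 months.
Program A: score 699 ≥ 680; DTI 38.2% ≤ 40%; employment 69 ≥ 24 mo → qualifies.
Program B: score 699 ≥ 580; DTI 38.2% ≤ 40%; LTV 69.9% ≤ 100% → qualifies.
Program C: score 699 < 720; DTI 38.2% ≤ 43%; LTV 69.9% ≤ 80%; reserves 11.1 ≥ 4 mo → does not qualify.
Qualifying: Program A, Program B. Lowest rate is 9.09% → Program B.

Program B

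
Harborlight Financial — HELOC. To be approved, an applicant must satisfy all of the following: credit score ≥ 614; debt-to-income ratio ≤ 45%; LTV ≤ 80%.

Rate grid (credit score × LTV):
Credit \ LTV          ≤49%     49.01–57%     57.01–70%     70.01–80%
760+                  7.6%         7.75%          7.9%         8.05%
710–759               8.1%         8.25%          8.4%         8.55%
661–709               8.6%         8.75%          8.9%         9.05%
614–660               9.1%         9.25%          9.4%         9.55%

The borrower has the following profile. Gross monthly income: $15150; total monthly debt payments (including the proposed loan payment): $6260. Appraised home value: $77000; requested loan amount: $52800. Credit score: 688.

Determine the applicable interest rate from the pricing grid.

8.9%

Credit score 688 ≥ 614; Debt-to-income = 6,260/15,150 = 41.3% — meets 45% limit
LTV = 52,800/77,000 = 68.6% ≤ 80%
Credit 688 → row 661–709; LTV 68.6% → column 57.01–70%. Grid cell → 8.9%.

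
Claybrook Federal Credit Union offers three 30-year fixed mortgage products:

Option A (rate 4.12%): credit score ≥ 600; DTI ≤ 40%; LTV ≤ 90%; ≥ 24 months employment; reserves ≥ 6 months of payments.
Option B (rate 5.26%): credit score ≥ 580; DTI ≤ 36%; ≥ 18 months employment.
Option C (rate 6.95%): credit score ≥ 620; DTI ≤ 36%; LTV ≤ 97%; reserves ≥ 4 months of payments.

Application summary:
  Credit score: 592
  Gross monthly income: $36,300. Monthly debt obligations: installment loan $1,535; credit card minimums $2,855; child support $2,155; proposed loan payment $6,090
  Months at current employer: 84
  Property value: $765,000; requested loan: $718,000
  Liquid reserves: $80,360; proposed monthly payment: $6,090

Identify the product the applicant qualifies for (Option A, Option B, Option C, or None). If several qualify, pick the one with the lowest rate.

Option B

Total debts = (1,535 + 2,855 + 2,155 + 6,090) = 12,635; DTI = 12,635/36,300 = 34.8%.
LTV = 718,000/765,000 = 93.9%.
Reserves = 80,360/6,090 = 13.2 months.
Option A: score 592 < 600; DTI 34.8% ≤ 40%; LTV 93.9% > 90%; employment 84 ≥ 24 mo; reserves 13.2 ≥ 6 mo → does not qualify.
Option B: score 592 ≥ 580; DTI 34.8% ≤ 36%; employment 84 ≥ 18 mo → qualifies.
Option C: score 592 < 620; DTI 34.8% ≤ 36%; LTV 93.9% ≤ 97%; reserves 13.2 ≥ 4 mo → does not qualify.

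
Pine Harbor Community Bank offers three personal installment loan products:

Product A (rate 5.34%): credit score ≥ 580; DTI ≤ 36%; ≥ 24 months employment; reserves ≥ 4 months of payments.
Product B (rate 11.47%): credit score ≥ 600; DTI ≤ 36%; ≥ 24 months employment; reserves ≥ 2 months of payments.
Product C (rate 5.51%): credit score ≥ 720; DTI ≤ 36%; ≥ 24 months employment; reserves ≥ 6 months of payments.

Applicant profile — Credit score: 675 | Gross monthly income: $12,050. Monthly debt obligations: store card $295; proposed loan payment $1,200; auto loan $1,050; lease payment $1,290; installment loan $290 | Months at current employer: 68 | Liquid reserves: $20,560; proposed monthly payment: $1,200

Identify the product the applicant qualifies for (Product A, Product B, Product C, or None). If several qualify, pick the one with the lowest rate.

Total debts = (295 + 1,200 + 1,050 + 1,290 + 290) = 4,125; DTI = 4,125/12,050 = 34.2%.
Reserves = 20,560/1,200 = 17.1 months.
Product A: score 675 ≥ 580; DTI 34.2% ≤ 36%; employment 68 ≥ 24 mo; reserves 17.1 ≥ 4 mo → qualifies.
Product B: score 675 ≥ 600; DTI 34.2% ≤ 36%; employment 68 ≥ 24 mo; reserves 17.1 ≥ 2 mo → qualifies.
Product C: score 675 < 720; DTI 34.2% ≤ 36%; employment 68 ≥ 24 mo; reserves 17.1 ≥ 6 mo → does not qualify.
Qualifying: Product A, Product B. Lowest rate is 5.34% → Product A.

Product A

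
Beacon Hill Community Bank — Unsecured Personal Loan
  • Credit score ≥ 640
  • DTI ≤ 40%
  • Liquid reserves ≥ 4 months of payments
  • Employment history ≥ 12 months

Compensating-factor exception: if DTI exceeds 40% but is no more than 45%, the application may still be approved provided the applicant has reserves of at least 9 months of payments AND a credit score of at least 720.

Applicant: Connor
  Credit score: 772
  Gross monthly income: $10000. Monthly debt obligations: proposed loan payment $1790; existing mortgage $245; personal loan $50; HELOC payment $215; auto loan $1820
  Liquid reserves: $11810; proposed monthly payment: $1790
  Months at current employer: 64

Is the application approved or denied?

Denied

Credit score 772 ≥ 640 (meets base)
Total debts = (1,790 + 245 + 50 + 215 + 1,820) = 4,120. DTI: 4,120 ÷ 10,000 = 41.2%, over the 40% base limit.
Reserves = 11,810/1,790 = 6.6 months ≥ 4
Employment 64 ≥ 12 months
41.2% falls in the override range (40%–45%), so the compensating-factor test applies.
Reserves 6.6 < 9 months; credit score 772 ≥ 720.
Compensating-factor requirement not fully met.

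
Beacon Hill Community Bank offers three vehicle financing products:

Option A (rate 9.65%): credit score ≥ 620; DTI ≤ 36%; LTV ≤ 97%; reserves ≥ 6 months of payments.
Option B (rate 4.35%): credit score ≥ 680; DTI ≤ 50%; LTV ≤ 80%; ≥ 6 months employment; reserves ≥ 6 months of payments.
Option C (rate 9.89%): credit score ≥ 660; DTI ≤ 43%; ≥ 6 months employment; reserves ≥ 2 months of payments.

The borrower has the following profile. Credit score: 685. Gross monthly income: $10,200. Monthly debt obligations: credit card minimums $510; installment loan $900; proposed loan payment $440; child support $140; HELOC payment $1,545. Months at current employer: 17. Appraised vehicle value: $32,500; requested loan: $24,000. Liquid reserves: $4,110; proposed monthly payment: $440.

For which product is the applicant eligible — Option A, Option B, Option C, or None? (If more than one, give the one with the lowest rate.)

Total debts = (510 + 900 + 440 + 140 + 1,545) = 3,535; DTI = 3,535/10,200 = 34.7%.
LTV = 24,000/32,500 = 73.8%.
Reserves = 4,110/440 = 9.3 months.
Option A: score 685 ≥ 620; DTI 34.7% ≤ 36%; LTV 73.8% ≤ 97%; reserves 9.3 ≥ 6 mo → qualifies.
Option B: score 685 ≥ 680; DTI 34.7% ≤ 50%; LTV 73.8% ≤ 80%; employment 17 ≥ 6 mo; reserves 9.3 ≥ 6 mo → qualifies.
Option C: score 685 ≥ 660; DTI 34.7% ≤ 43%; employment 17 ≥ 6 mo; reserves 9.3 ≥ 2 mo → qualifies.
Qualifying: Option A, Option B, Option C. Lowest rate is 4.35% → Option B.

Option B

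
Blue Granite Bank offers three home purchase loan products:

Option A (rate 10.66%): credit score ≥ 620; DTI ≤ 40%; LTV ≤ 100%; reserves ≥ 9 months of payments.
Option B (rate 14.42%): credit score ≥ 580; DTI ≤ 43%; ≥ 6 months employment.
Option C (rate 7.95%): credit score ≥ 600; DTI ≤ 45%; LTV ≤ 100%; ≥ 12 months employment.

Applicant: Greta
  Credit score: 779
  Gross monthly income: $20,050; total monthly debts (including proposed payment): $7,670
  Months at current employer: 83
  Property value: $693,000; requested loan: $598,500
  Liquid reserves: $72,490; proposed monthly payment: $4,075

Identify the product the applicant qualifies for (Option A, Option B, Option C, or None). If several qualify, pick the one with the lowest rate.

Option C

DTI = 7,670/20,050 = 38.3%.
LTV = 598,500/693,000 = 86.4%.
Reserves = 72,490/4,075 = 17.8 months.
Option A: score 779 ≥ 620; DTI 38.3% ≤ 40%; LTV 86.4% ≤ 100%; reserves 17.8 ≥ 9 mo → qualifies.
Option B: score 779 ≥ 580; DTI 38.3% ≤ 43%; employment 83 ≥ 6 mo → qualifies.
Option C: score 779 ≥ 600; DTI 38.3% ≤ 45%; LTV 86.4% ≤ 100%; employment 83 ≥ 12 mo → qualifies.
Qualifying: Option A, Option B, Option C. Lowest rate is 7.95% → Option C.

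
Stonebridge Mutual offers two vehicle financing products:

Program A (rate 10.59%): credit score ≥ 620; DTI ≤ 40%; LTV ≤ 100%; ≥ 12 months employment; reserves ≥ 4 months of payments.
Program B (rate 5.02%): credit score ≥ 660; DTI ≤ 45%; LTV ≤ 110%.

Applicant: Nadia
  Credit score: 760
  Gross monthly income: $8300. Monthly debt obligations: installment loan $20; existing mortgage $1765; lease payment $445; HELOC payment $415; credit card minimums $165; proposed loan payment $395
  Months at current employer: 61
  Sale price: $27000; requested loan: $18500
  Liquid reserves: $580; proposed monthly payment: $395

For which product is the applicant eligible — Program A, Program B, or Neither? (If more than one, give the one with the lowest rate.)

Program B

Total debts = (20 + 1,765 + 445 + 415 + 165 + 395) = 3,205; DTI = 3,205/8,300 = 38.6%.
LTV = 18,500/27,000 = 68.5%.
Reserves = 580/395 = 1.5 months.
Program A: score 760 ≥ 620; DTI 38.6% ≤ 40%; LTV 68.5% ≤ 100%; employment 61 ≥ 12 mo; reserves 1.5 < 4 mo → does not qualify.
Program B: score 760 ≥ 660; DTI 38.6% ≤ 45%; LTV 68.5% ≤ 110% → qualifies.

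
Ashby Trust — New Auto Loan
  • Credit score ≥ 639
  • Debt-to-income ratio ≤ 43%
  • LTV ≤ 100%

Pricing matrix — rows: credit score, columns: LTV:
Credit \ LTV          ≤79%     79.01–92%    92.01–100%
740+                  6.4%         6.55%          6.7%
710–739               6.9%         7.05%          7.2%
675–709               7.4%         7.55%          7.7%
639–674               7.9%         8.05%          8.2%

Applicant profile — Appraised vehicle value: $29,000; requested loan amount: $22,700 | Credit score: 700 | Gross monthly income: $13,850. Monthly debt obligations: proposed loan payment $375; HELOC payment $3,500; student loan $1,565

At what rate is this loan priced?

7.4%

Credit score 700 ≥ 639; Total monthly debts = (375 + 3,500 + 1,565) = 5,440. DTI = 5,440/13,850 = 39.3% ≤ 43%
LTV: 22,700 ÷ 29,000 = 78.3%, within 100% cap
Score 700 is in the 675–709 band; LTV 78.3% is in the ≤79% band → 7.4%.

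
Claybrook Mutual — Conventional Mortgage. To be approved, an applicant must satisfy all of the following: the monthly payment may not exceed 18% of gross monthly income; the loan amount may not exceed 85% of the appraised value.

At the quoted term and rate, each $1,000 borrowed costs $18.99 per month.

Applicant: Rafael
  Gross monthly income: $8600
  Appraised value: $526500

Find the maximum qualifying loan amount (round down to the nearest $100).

$81,500

Payment cap: 18% × $8,600 = $1,548/month.
At $18.99 per $1,000, that supports 1,548/18.99 × 1,000 ≈ $81,516 → $81,500.
LTV cap: 85% × $526,500 = $447,525 → $447,500.
Binding constraint: payment-to-income.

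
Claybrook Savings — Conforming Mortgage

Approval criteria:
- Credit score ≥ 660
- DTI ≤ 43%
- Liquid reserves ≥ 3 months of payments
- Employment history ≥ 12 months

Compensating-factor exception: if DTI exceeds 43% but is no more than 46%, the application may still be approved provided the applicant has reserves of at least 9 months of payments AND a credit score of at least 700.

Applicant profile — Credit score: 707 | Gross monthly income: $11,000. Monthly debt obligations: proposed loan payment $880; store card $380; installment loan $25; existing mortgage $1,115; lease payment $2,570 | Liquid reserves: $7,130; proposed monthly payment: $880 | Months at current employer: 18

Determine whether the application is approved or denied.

Credit score 707 ≥ 660 (meets base)
Total debts = (880 + 380 + 25 + 1,115 + 2,570) = 4,970. DTI = 4,970/11,000 = 45.2% > 43% — standard DTI limit exceeded.
Liquid reserves cover 7,130/880 = 8.1 months — ≥ 3 required
Employment 18 ≥ 12 months
45.2% falls in the override range (43%–46%), so the compensating-factor test applies.
Override check — reserves: 8.1 mo (short of 9); score: 707 (ok).
Override conditions not both satisfied; exception does not apply.

Denied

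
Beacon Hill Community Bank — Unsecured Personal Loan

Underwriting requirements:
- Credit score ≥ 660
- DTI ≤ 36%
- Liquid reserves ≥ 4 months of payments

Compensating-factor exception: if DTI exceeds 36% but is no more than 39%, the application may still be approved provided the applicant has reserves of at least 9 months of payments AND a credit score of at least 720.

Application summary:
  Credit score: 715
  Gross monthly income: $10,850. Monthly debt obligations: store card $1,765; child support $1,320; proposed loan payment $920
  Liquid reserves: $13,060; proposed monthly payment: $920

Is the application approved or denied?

Denied

Credit score 715 ≥ 660 (meets base)
Total debts = (1,765 + 1,320 + 920) = 4,005. DTI = 4,005/10,850 = 36.9% > 36% — standard DTI limit exceeded.
Reserves: 13,060 ÷ 920 = 14.2 months (meets 4-month minimum)
DTI 36.9% is within the 36%–39% exception band; checking compensating factors.
Override check — reserves: 14.2 mo (ok); score: 715 (below 720).
Compensating-factor requirement not fully met.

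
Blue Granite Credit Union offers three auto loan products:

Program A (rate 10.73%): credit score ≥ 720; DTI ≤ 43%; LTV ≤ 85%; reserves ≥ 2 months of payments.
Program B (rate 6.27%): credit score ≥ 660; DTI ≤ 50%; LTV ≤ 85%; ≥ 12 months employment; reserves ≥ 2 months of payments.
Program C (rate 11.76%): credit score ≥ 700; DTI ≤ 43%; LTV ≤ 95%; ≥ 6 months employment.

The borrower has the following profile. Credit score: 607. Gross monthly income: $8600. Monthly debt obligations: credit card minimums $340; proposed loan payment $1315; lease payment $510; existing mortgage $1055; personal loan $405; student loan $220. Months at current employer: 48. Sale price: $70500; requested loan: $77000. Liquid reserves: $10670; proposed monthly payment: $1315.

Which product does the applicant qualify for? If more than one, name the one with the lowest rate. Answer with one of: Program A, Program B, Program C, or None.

Total debts = (340 + 1,315 + 510 + 1,055 + 405 + 220) = 3,845; DTI = 3,845/8,600 = 44.7%.
LTV = 77,000/70,500 = 109.2%.
Reserves = 10,670/1,315 = 8.1 months.
Program A: score 607 < 720; DTI 44.7% > 43%; LTV 109.2% > 85%; reserves 8.1 ≥ 2 mo → does not qualify.
Program B: score 607 < 660; DTI 44.7% ≤ 50%; LTV 109.2% > 85%; employment 48 ≥ 12 mo; reserves 8.1 ≥ 2 mo → does not qualify.
Program C: score 607 < 700; DTI 44.7% > 43%; LTV 109.2% > 95%; employment 48 ≥ 6 mo → does not qualify.

None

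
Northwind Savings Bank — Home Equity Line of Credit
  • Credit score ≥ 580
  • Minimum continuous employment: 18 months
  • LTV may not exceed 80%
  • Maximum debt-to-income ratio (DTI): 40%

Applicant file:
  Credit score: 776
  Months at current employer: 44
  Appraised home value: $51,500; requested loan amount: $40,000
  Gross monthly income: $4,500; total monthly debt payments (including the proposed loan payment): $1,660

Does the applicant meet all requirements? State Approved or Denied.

Credit score 776 ≥ 580 (meets)
Employment 44 ≥ 18 months
LTV: 40,000 ÷ 51,500 = 77.7%, within 80% cap
DTI = 1,660/4,500 = 36.9% ≤ 40%
All criteria satisfied.

Approved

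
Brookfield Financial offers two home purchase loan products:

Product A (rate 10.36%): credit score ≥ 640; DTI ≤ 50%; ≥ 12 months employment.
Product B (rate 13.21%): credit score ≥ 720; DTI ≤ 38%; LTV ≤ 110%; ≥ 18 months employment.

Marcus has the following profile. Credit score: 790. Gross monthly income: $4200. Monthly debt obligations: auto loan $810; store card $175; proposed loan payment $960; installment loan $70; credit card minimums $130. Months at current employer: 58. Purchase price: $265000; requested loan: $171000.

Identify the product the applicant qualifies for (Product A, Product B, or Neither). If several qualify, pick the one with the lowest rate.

Neither

Total debts = (810 + 175 + 960 + 70 + 130) = 2,145; DTI = 2,145/4,200 = 51.1%.
LTV = 171,000/265,000 = 64.5%.
Product A: score 790 ≥ 640; DTI 51.1% > 50%; employment 58 ≥ 12 mo → does not qualify.
Product B: score 790 ≥ 720; DTI 51.1% > 38%; LTV 64.5% ≤ 110%; employment 58 ≥ 18 mo → does not qualify.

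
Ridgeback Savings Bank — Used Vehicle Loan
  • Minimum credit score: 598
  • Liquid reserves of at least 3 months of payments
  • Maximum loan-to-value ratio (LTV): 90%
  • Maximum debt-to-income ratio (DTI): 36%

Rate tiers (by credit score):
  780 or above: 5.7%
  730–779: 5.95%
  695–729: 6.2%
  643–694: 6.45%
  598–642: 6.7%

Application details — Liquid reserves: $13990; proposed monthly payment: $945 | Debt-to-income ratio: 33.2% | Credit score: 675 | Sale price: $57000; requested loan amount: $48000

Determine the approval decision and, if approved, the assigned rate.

Approved at 6.45%

Credit score 675 ≥ 598 (meets minimum)
Debt-to-income 33.2% vs 36% cap — pass
Liquid reserves cover 13,990/945 = 14.8 months — ≥ 3 required
Loan-to-value = 48,000/57,000 = 84.2% — pass (90% max)
All requirements met. Score 675 falls in the 643–694 tier → 6.45%.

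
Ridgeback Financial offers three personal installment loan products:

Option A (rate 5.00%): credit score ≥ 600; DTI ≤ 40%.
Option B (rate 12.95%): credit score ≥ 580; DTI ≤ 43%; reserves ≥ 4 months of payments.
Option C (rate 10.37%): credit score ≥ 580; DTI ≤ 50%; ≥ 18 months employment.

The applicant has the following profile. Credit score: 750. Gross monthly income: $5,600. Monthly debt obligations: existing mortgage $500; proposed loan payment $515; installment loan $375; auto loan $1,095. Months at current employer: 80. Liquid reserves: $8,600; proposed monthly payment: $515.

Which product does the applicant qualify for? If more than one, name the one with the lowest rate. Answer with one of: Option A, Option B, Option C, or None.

Total debts = (500 + 515 + 375 + 1,095) = 2,485; DTI = 2,485/5,600 = 44.4%.
Reserves = 8,600/515 = 16.7 months.
Option A: score 750 ≥ 600; DTI 44.4% > 40% → does not qualify.
Option B: score 750 ≥ 580; DTI 44.4% > 43%; reserves 16.7 ≥ 4 mo → does not qualify.
Option C: score 750 ≥ 580; DTI 44.4% ≤ 50%; employment 80 ≥ 18 mo → qualifies.

Option C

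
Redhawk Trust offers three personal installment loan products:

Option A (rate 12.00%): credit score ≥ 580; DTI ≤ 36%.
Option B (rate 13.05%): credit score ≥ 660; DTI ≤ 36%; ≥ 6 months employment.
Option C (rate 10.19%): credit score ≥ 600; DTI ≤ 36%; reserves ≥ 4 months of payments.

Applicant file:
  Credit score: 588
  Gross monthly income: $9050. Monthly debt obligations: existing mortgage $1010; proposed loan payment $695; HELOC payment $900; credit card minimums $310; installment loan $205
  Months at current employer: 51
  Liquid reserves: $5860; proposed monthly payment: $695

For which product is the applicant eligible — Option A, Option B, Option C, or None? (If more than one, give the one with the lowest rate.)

Option A

Total debts = (1,010 + 695 + 900 + 310 + 205) = 3,120; DTI = 3,120/9,050 = 34.5%.
Reserves = 5,860/695 = 8.4 months.
Option A: score 588 ≥ 580; DTI 34.5% ≤ 36% → qualifies.
Option B: score 588 < 660; DTI 34.5% ≤ 36%; employment 51 ≥ 6 mo → does not qualify.
Option C: score 588 < 600; DTI 34.5% ≤ 36%; reserves 8.4 ≥ 4 mo → does not qualify.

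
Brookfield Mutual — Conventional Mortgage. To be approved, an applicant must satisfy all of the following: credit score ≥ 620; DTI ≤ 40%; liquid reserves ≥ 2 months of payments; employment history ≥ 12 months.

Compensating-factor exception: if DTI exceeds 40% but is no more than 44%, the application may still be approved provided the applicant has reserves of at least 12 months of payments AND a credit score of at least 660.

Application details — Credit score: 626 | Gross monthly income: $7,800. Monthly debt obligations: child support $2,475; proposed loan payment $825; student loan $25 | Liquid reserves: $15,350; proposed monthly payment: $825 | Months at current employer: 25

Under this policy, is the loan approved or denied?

Denied

Credit score 626 ≥ 620 (meets base)
Total debts = (2,475 + 825 + 25) = 3,325. DTI: 3,325 ÷ 7,800 = 42.6%, over the 40% base limit.
Liquid reserves cover 15,350/825 = 18.6 months — ≥ 2 required
Employment 25 ≥ 12 months
42.6% falls in the override range (40%–44%), so the compensating-factor test applies.
Reserves 18.6 ≥ 12 months; credit score 626 < 660.
Override conditions not both satisfied; exception does not apply.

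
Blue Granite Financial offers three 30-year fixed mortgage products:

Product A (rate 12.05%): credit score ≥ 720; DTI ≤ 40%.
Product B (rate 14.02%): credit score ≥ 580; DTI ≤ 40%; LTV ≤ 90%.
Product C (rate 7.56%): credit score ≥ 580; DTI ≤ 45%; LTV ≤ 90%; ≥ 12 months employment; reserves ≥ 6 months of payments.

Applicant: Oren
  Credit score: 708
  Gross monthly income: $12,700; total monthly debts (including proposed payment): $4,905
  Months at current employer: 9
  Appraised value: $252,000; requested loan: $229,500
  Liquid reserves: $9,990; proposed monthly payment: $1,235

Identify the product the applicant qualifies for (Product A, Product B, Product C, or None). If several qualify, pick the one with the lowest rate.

None

DTI = 4,905/12,700 = 38.6%.
LTV = 229,500/252,000 = 91.1%.
Reserves = 9,990/1,235 = 8.1 months.
Product A: score 708 < 720; DTI 38.6% ≤ 40% → does not qualify.
Product B: score 708 ≥ 580; DTI 38.6% ≤ 40%; LTV 91.1% > 90% → does not qualify.
Product C: score 708 ≥ 580; DTI 38.6% ≤ 45%; LTV 91.1% > 90%; employment 9 < 12 mo; reserves 8.1 ≥ 6 mo → does not qualify.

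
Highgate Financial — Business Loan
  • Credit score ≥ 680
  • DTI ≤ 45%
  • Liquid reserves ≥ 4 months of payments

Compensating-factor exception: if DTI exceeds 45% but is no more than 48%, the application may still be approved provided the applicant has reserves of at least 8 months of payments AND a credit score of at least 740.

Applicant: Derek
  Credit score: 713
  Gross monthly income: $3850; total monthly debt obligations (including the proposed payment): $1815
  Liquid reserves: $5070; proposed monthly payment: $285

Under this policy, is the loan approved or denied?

Denied

Credit score 713 ≥ 680 (meets base)
DTI = 1,815/3,850 = 47.1% > 45% — standard DTI limit exceeded.
Reserves: 5,070 ÷ 285 = 17.8 months (meets 4-month minimum)
47.1% falls in the override range (45%–48%), so the compensating-factor test applies.
Reserves 17.8 ≥ 8 months; credit score 713 < 740.
Compensating-factor requirement not fully met.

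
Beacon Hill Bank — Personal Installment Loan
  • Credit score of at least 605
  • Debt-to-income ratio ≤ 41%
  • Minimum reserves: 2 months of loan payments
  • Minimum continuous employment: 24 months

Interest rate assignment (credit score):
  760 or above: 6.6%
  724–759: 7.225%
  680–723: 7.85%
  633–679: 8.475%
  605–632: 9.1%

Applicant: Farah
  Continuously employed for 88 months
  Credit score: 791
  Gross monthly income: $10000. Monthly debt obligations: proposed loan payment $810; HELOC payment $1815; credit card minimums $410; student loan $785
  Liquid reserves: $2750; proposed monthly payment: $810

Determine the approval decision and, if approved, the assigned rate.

Approved at 6.6%

Credit score 791 ≥ 605 (meets minimum)
Liquid reserves cover 2,750/810 = 3.4 months — ≥ 2 required
Total monthly debts = (810 + 1,815 + 410 + 785) = 3,820. Debt-to-income = 3,820/10,000 = 38.2% — meets 41% limit
Employment 88 ≥ 24 months
All requirements met. Score 791 falls in the 760 or above tier → 6.6%.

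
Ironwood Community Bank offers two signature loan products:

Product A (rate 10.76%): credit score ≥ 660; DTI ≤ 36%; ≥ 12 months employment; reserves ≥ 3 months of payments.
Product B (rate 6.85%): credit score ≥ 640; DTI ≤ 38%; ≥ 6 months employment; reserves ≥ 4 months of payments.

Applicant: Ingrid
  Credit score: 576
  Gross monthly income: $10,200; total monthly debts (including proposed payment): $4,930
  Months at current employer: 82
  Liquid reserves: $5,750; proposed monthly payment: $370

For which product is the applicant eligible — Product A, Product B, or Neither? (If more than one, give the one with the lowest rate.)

DTI = 4,930/10,200 = 48.3%.
Reserves = 5,750/370 = 15.5 months.
Product A: score 576 < 660; DTI 48.3% > 36%; employment 82 ≥ 12 mo; reserves 15.5 ≥ 3 mo → does not qualify.
Product B: score 576 < 640; DTI 48.3% > 38%; employment 82 ≥ 6 mo; reserves 15.5 ≥ 4 mo → does not qualify.

Neither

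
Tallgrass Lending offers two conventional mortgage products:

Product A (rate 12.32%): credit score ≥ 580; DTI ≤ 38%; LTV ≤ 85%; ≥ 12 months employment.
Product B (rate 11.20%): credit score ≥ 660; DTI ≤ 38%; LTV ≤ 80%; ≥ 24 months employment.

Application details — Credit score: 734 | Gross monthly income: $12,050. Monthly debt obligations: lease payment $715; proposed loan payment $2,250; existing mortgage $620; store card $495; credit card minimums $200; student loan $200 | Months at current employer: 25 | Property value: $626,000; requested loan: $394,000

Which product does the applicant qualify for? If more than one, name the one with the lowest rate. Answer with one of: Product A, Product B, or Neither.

Total debts = (715 + 2,250 + 620 + 495 + 200 + 200) = 4,480; DTI = 4,480/12,050 = 37.2%.
LTV = 394,000/626,000 = 62.9%.
Product A: score 734 ≥ 580; DTI 37.2% ≤ 38%; LTV 62.9% ≤ 85%; employment 25 ≥ 12 mo → qualifies.
Product B: score 734 ≥ 660; DTI 37.2% ≤ 38%; LTV 62.9% ≤ 80%; employment 25 ≥ 24 mo → qualifies.
Qualifying: Product A, Product B. Lowest rate is 11.20% → Product B.

Product B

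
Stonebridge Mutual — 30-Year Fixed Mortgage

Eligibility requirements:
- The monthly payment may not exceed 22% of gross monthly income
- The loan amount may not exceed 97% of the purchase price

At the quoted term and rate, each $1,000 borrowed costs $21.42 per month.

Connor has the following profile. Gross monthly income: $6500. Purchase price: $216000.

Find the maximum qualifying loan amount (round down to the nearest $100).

$66,700

Payment cap: 22% × $6,500 = $1,430/month.
At $21.42 per $1,000, that supports 1,430/21.42 × 1,000 ≈ $66,760 → $66,700.
LTV cap: 97% × $216,000 = $209,520 → $209,500.
Binding constraint: payment-to-income.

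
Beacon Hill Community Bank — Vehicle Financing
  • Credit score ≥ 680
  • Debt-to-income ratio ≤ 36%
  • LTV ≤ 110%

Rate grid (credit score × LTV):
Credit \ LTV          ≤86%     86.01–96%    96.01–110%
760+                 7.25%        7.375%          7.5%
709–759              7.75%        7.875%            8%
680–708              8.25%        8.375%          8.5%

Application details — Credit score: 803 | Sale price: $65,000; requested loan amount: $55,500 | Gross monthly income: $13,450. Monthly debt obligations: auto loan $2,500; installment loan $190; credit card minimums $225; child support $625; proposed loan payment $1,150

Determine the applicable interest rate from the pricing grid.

Credit score 803 ≥ 680; Total monthly debts = (2,500 + 190 + 225 + 625 + 1,150) = 4,690. Debt-to-income = 4,690/13,450 = 34.9% — meets 36% limit
LTV: 55,500 ÷ 65,000 = 85.4%, within 110% cap
Score 803 is in the 760+ band; LTV 85.4% is in the ≤86% band → 7.25%.

7.25%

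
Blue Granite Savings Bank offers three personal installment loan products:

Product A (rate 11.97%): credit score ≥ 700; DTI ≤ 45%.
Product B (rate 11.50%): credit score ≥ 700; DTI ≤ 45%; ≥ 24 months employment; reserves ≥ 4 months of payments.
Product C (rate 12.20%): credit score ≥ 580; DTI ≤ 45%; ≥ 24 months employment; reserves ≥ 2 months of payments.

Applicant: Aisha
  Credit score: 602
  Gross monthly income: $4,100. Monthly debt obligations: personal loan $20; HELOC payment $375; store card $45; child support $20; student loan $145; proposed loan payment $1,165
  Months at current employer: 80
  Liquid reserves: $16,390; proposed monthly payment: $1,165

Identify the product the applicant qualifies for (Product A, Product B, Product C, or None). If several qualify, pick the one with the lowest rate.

Product C

Total debts = (20 + 375 + 45 + 20 + 145 + 1,165) = 1,770; DTI = 1,770/4,100 = 43.2%.
Reserves = 16,390/1,165 = 14.1 months.
Product A: score 602 < 700; DTI 43.2% ≤ 45% → does not qualify.
Product B: score 602 < 700; DTI 43.2% ≤ 45%; employment 80 ≥ 24 mo; reserves 14.1 ≥ 4 mo → does not qualify.
Product C: score 602 ≥ 580; DTI 43.2% ≤ 45%; employment 80 ≥ 24 mo; reserves 14.1 ≥ 2 mo → qualifies.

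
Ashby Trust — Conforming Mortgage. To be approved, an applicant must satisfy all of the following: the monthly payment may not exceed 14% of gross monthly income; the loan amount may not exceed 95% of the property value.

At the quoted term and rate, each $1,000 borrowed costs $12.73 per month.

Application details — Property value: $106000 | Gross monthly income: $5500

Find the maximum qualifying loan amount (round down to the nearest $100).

Payment cap: 14% × $5,500 = $770/month.
At $12.73 per $1,000, that supports 770/12.73 × 1,000 ≈ $60,487 → $60,400.
LTV cap: 95% × $106,000 = $100,700 → $100,700.
Binding constraint: payment-to-income.

$60,400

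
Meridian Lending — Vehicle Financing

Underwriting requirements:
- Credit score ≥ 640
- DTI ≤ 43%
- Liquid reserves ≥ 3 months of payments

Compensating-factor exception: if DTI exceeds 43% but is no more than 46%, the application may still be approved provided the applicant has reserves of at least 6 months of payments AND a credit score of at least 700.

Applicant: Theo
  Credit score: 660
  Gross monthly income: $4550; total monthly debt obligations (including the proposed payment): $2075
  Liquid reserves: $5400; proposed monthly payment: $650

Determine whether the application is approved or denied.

Denied

Credit score 660 ≥ 640 (meets base)
DTI = 2,075/4,550 = 45.6% > 43% — standard DTI limit exceeded.
Reserves: 5,400 ÷ 650 = 8.3 months (meets 3-month minimum)
45.6% falls in the override range (43%–46%), so the compensating-factor test applies.
Reserves 8.3 ≥ 6 months; credit score 660 < 700.
Compensating-factor requirement not fully met.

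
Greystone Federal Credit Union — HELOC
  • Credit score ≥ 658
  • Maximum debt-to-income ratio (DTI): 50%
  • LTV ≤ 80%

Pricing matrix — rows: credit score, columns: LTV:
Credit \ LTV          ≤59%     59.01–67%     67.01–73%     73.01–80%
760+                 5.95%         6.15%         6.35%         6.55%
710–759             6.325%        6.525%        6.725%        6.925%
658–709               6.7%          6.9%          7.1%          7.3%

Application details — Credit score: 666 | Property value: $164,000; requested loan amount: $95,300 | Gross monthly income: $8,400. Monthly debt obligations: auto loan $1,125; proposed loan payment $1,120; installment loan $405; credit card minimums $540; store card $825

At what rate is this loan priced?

Credit score 666 ≥ 658; Total monthly debts = (1,125 + 1,120 + 405 + 540 + 825) = 4,015. DTI = 4,015/8,400 = 47.8% ≤ 50%
LTV: 95,300 ÷ 164,000 = 58.1%, within 80% cap
Credit 666 → row 658–709; LTV 58.1% → column ≤59%. Grid cell → 6.7%.

6.7%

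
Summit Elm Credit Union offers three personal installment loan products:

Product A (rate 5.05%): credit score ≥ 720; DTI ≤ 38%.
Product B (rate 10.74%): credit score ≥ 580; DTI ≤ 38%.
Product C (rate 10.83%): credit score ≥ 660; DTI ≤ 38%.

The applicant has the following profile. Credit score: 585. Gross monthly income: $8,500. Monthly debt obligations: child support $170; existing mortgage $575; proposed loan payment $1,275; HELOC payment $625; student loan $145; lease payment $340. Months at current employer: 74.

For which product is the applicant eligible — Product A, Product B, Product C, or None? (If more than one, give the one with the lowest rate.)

Total debts = (170 + 575 + 1,275 + 625 + 145 + 340) = 3,130; DTI = 3,130/8,500 = 36.8%.
Product A: score 585 < 720; DTI 36.8% ≤ 38% → does not qualify.
Product B: score 585 ≥ 580; DTI 36.8% ≤ 38% → qualifies.
Product C: score 585 < 660; DTI 36.8% ≤ 38% → does not qualify.

Product B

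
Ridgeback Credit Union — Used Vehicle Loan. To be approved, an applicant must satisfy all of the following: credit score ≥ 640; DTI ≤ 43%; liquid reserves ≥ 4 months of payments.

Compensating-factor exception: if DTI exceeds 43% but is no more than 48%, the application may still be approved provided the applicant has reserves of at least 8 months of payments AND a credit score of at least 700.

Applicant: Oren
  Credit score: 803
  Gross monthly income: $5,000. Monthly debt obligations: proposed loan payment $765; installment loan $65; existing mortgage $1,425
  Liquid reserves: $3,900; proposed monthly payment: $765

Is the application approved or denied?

Denied

Credit score 803 ≥ 640 (meets base)
Total debts = (765 + 65 + 1,425) = 2,255. DTI: 2,255 ÷ 5,000 = 45.1%, over the 43% base limit.
Reserves = 3,900/765 = 5.1 months ≥ 4
45.1% falls in the override range (43%–48%), so the compensating-factor test applies.
Reserves 5.1 < 8 months; credit score 803 ≥ 700.
Compensating-factor requirement not fully met.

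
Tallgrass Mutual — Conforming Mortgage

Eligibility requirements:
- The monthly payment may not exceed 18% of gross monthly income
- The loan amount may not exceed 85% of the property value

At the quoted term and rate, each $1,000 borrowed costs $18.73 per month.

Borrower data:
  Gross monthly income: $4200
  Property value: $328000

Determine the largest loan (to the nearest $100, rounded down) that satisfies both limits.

Payment cap: 18% × $4,200 = $756/month.
At $18.73 per $1,000, that supports 756/18.73 × 1,000 ≈ $40,363 → $40,300.
LTV cap: 85% × $328,000 = $278,800 → $278,800.
Binding constraint: payment-to-income.

$40,300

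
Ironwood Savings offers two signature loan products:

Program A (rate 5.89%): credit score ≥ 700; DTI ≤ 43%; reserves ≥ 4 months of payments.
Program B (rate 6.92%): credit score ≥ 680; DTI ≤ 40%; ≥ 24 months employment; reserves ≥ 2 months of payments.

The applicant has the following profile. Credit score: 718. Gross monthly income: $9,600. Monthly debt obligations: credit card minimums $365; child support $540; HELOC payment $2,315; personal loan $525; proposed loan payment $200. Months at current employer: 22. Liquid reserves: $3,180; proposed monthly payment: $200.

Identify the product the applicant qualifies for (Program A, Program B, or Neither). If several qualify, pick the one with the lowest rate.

Total debts = (365 + 540 + 2,315 + 525 + 200) = 3,945; DTI = 3,945/9,600 = 41.1%.
Reserves = 3,180/200 = 15.9 months.
Program A: score 718 ≥ 700; DTI 41.1% ≤ 43%; reserves 15.9 ≥ 4 mo → qualifies.
Program B: score 718 ≥ 680; DTI 41.1% > 40%; employment 22 < 24 mo; reserves 15.9 ≥ 2 mo → does not qualify.

Program A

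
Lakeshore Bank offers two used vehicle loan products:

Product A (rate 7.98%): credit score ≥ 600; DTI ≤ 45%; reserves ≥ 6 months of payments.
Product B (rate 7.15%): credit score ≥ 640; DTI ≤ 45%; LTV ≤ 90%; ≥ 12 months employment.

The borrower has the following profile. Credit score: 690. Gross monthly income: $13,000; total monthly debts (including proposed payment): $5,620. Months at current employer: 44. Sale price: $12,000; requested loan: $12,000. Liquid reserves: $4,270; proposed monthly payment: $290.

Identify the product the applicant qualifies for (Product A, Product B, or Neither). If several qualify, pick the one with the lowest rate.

Product A

DTI = 5,620/13,000 = 43.2%.
LTV = 12,000/12,000 = 100%.
Reserves = 4,270/290 = 14.7 months.
Product A: score 690 ≥ 600; DTI 43.2% ≤ 45%; reserves 14.7 ≥ 6 mo → qualifies.
Product B: score 690 ≥ 640; DTI 43.2% ≤ 45%; LTV 100% > 90%; employment 44 ≥ 12 mo → does not qualify.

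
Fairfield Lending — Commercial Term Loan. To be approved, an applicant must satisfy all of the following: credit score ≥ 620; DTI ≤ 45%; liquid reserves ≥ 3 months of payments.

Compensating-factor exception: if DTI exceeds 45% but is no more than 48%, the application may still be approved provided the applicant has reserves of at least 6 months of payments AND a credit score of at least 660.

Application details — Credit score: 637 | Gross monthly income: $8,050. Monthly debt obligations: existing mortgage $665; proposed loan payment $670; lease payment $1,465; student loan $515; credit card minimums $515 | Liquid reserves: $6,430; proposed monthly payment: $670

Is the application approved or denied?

Credit score 637 ≥ 620 (meets base)
Total debts = (665 + 670 + 1,465 + 515 + 515) = 3,830. DTI: 3,830 ÷ 8,050 = 47.6%, over the 45% base limit.
Liquid reserves cover 6,430/670 = 9.6 months — ≥ 3 required
47.6% falls in the override range (45%–48%), so the compensating-factor test applies.
Override check — reserves: 9.6 mo (ok); score: 637 (below 660).
Override conditions not both satisfied; exception does not apply.

Denied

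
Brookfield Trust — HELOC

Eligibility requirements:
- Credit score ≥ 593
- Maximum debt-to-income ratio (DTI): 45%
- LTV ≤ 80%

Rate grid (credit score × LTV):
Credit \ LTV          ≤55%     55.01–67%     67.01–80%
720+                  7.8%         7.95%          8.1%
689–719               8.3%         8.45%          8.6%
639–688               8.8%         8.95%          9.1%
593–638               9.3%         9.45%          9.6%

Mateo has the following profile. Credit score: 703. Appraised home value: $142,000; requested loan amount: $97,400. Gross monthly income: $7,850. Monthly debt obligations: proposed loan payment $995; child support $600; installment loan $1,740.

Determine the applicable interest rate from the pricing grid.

Credit score 703 ≥ 593; Total monthly debts = (995 + 600 + 1,740) = 3,335. Debt-to-income = 3,335/7,850 = 42.5% — meets 45% limit
Loan-to-value = 97,400/142,000 = 68.6% — pass (80% max)
Credit 703 → row 689–719; LTV 68.6% → column 67.01–80%. Grid cell → 8.6%.

8.6%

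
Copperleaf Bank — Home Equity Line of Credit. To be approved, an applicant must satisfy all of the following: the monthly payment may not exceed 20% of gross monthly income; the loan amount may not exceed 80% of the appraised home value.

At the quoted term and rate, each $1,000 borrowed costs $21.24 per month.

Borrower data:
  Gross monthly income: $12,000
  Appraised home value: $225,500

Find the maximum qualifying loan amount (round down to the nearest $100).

Payment cap: 20% × $12,000 = $2,400/month.
At $21.24 per $1,000, that supports 2,400/21.24 × 1,000 ≈ $112,994 → $112,900.
LTV cap: 80% × $225,500 = $180,400 → $180,400.
Binding constraint: payment-to-income.

$112,900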